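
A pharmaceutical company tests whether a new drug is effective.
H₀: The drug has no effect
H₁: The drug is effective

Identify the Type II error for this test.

Answer: Failing to detect the drug's effect when it actually works

Derivation:
Type I error (α): Rejecting H₀ when H₀ is true
Type II error (β): Failing to reject H₀ when H₁ is true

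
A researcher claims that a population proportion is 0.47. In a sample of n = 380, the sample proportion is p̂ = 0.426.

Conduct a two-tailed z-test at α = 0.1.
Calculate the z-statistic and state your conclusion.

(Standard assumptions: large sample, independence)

Answer: z = -1.7185, reject H₀

Derivation:
H₀: p = 0.47, H₁: p ≠ 0.47
Standard error: SE = √(p₀(1-p₀)/n) = √(0.47×0.53/380) = 0.025603
z-statistic: z = (p̂ - p₀)/SE = (0.426 - 0.47)/0.025603 = -1.7185
Critical value: z_0.05 = ±1.645
p-value = 0.0857
Decision: reject H₀ at α = 0.1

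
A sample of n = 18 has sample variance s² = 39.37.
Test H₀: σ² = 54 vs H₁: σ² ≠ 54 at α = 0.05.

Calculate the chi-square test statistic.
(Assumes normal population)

df = n - 1 = 17
χ² = (n-1)s²/σ₀² = 17×39.37/54 = 12.3943
Critical values: χ²_{0.975,17} = 7.564, χ²_{0.025,17} = 30.191
Rejection region: χ² < 7.564 or χ² > 30.191
Decision: fail to reject H₀

Answer: χ² = 12.3943, fail to reject H₀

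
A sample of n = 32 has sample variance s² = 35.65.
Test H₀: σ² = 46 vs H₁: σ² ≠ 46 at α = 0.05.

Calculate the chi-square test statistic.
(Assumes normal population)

df = n - 1 = 31
χ² = (n-1)s²/σ₀² = 31×35.65/46 = 24.0250
Critical values: χ²_{0.975,31} = 17.539, χ²_{0.025,31} = 48.232
Rejection region: χ² < 17.539 or χ² > 48.232
Decision: fail to reject H₀

Answer: χ² = 24.0250, fail to reject H₀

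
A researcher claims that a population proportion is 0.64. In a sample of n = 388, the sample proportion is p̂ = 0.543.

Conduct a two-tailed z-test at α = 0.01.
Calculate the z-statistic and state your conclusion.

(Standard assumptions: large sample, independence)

Answer: z = -3.9806, reject H₀

Derivation:
H₀: p = 0.64, H₁: p ≠ 0.64
Standard error: SE = √(p₀(1-p₀)/n) = √(0.64×0.36/388) = 0.024368
z-statistic: z = (p̂ - p₀)/SE = (0.543 - 0.64)/0.024368 = -3.9806
Critical value: z_0.005 = ±2.576
p-value = 0.0001
Decision: reject H₀ at α = 0.01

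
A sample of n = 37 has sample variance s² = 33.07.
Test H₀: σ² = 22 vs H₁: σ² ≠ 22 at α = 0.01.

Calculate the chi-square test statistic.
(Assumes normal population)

Answer: χ² = 54.1145, fail to reject H₀

Derivation:
df = n - 1 = 36
χ² = (n-1)s²/σ₀² = 36×33.07/22 = 54.1145
Critical values: χ²_{0.995,36} = 17.887, χ²_{0.005,36} = 61.581
Rejection region: χ² < 17.887 or χ² > 61.581
Decision: fail to reject H₀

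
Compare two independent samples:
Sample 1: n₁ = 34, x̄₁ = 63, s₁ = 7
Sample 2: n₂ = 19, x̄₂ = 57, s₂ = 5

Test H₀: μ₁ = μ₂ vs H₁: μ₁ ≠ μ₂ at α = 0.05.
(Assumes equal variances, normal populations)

Answer: t = 3.2904, reject H₀

Derivation:
Pooled variance: s²_p = [33×7² + 18×5²]/(51) = 40.5294
s_p = 6.3663
SE = s_p×√(1/n₁ + 1/n₂) = 6.3663×√(1/34 + 1/19) = 1.8235
t = (x̄₁ - x̄₂)/SE = (63 - 57)/1.8235 = 3.2904
df = 51, t-critical = ±2.008
Decision: reject H₀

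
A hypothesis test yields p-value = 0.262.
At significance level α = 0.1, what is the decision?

Compare p-value to α:
0.262 ≥ 0.1
Decision: fail to reject H₀

Answer: fail to reject H₀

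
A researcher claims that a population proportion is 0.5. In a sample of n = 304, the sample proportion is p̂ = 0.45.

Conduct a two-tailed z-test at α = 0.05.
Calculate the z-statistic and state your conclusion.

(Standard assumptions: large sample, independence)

H₀: p = 0.5, H₁: p ≠ 0.5
Standard error: SE = √(p₀(1-p₀)/n) = √(0.5×0.5/304) = 0.028677
z-statistic: z = (p̂ - p₀)/SE = (0.45 - 0.5)/0.028677 = -1.7436
Critical value: z_0.025 = ±1.960
p-value = 0.0812
Decision: fail to reject H₀ at α = 0.05

Answer: z = -1.7436, fail to reject H₀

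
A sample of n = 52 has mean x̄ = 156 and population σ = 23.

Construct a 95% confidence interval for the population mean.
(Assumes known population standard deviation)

Confidence level: 95%, α = 0.05
z_0.025 = 1.960
SE = σ/√n = 23/√52 = 3.1895
Margin of error = 1.960 × 3.1895 = 6.2514
CI: x̄ ± margin = 156 ± 6.2514
CI: (149.7486, 162.2514)

Answer: (149.7486, 162.2514)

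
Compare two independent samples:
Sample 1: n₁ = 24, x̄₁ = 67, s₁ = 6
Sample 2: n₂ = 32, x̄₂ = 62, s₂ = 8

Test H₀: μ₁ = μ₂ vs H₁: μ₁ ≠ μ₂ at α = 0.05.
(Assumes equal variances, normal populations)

Pooled variance: s²_p = [23×6² + 31×8²]/(54) = 52.0741
s_p = 7.2162
SE = s_p×√(1/n₁ + 1/n₂) = 7.2162×√(1/24 + 1/32) = 1.9486
t = (x̄₁ - x̄₂)/SE = (67 - 62)/1.9486 = 2.5659
df = 54, t-critical = ±2.005
Decision: reject H₀

Answer: t = 2.5659, reject H₀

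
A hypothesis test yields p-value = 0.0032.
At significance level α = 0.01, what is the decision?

Compare p-value to α:
0.0032 < 0.01
Decision: reject H₀

Answer: reject H₀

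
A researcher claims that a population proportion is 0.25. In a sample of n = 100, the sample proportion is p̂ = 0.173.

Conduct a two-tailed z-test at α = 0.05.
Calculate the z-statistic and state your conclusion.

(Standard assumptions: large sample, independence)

Answer: z = -1.7782, fail to reject H₀

Derivation:
H₀: p = 0.25, H₁: p ≠ 0.25
Standard error: SE = √(p₀(1-p₀)/n) = √(0.25×0.75/100) = 0.043301
z-statistic: z = (p̂ - p₀)/SE = (0.173 - 0.25)/0.043301 = -1.7782
Critical value: z_0.025 = ±1.960
p-value = 0.0754
Decision: fail to reject H₀ at α = 0.05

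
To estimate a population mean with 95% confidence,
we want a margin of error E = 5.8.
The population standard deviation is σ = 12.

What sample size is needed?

z_0.025 = 1.960
n = (z×σ/E)² = (1.960×12/5.8)²
n = 16.4444
Round up: n = 17

Answer: n = 17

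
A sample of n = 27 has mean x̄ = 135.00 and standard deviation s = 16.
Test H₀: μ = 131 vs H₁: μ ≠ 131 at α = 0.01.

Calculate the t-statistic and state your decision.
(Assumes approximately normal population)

Answer: t = 1.2990, fail to reject H₀

Derivation:
df = n - 1 = 26
SE = s/√n = 16/√27 = 3.0792
t = (x̄ - μ₀)/SE = (135.00 - 131)/3.0792 = 1.2990
Critical value: t_{0.005,26} = ±2.779
p-value ≈ 0.2053
Decision: fail to reject H₀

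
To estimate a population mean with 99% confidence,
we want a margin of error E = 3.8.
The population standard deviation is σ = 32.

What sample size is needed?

Answer: n = 471

Derivation:
z_0.005 = 2.576
n = (z×σ/E)² = (2.576×32/3.8)²
n = 470.5703
Round up: n = 471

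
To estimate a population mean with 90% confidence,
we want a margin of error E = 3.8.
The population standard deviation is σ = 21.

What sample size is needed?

z_0.05 = 1.645
n = (z×σ/E)² = (1.645×21/3.8)²
n = 82.6425
Round up: n = 83

Answer: n = 83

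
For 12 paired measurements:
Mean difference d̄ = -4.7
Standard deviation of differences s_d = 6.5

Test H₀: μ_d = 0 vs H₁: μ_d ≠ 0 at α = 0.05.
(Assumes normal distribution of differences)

df = n - 1 = 11
SE = s_d/√n = 6.5/√12 = 1.8764
t = d̄/SE = -4.7/1.8764 = -2.5048
Critical value: t_{0.025,11} = ±2.201
p-value ≈ 0.0293
Decision: reject H₀

Answer: t = -2.5048, reject H₀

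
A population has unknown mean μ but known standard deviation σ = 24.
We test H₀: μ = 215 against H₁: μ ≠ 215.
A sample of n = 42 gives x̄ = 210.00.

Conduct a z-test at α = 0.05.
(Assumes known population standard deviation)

Answer: z = -1.3501, fail to reject H₀

Derivation:
Standard error: SE = σ/√n = 24/√42 = 3.7033
z-statistic: z = (x̄ - μ₀)/SE = (210.00 - 215)/3.7033 = -1.3501
Critical value: ±1.960
p-value = 0.1770
Decision: fail to reject H₀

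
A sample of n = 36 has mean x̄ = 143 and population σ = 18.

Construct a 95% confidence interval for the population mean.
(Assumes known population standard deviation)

Answer: (137.1200, 148.8800)

Derivation:
Confidence level: 95%, α = 0.05
z_0.025 = 1.960
SE = σ/√n = 18/√36 = 3.0000
Margin of error = 1.960 × 3.0000 = 5.8800
CI: x̄ ± margin = 143 ± 5.8800
CI: (137.1200, 148.8800)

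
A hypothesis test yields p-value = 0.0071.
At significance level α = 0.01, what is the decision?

Compare p-value to α:
0.0071 < 0.01
Decision: reject H₀

Answer: reject H₀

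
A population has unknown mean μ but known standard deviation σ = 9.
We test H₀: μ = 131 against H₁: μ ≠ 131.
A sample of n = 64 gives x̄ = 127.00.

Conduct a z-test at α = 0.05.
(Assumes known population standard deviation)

Answer: z = -3.5556, reject H₀

Derivation:
Standard error: SE = σ/√n = 9/√64 = 1.1250
z-statistic: z = (x̄ - μ₀)/SE = (127.00 - 131)/1.1250 = -3.5556
Critical value: ±1.960
p-value = 0.0004
Decision: reject H₀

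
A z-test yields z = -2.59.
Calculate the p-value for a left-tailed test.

Answer: p-value ≈ 0.0048

Derivation:
For z = -2.59:
p = P(Z < -2.59) = Φ(-2.59) = 0.0048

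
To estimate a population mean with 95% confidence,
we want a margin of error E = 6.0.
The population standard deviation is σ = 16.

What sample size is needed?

z_0.025 = 1.960
n = (z×σ/E)² = (1.960×16/6.0)²
n = 27.3180
Round up: n = 28

Answer: n = 28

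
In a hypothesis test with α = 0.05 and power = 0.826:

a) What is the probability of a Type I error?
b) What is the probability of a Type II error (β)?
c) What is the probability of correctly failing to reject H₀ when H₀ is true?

a) Type I error probability = α = 0.05
b) Power = P(reject H₀ | H₁ true) = 1 - β = 0.826, so Type II error probability = β = 1 - Power = 0.174
c) P(fail to reject H₀ | H₀ true) = 1 - α = 0.95

Answer: a) 0.05, b) 0.174, c) 0.95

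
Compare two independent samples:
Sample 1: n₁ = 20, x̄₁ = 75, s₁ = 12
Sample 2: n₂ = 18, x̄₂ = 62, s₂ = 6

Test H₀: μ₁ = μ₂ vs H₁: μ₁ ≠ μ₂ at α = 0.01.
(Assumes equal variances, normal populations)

Answer: t = 4.1491, reject H₀

Derivation:
Pooled variance: s²_p = [19×12² + 17×6²]/(36) = 93.0000
s_p = 9.6437
SE = s_p×√(1/n₁ + 1/n₂) = 9.6437×√(1/20 + 1/18) = 3.1332
t = (x̄₁ - x̄₂)/SE = (75 - 62)/3.1332 = 4.1491
df = 36, t-critical = ±2.719
Decision: reject H₀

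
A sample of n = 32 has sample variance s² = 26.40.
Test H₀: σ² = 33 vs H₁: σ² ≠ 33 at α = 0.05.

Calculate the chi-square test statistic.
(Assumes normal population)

Answer: χ² = 24.8000, fail to reject H₀

Derivation:
df = n - 1 = 31
χ² = (n-1)s²/σ₀² = 31×26.40/33 = 24.8000
Critical values: χ²_{0.975,31} = 17.539, χ²_{0.025,31} = 48.232
Rejection region: χ² < 17.539 or χ² > 48.232
Decision: fail to reject H₀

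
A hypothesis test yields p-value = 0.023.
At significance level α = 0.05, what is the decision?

Answer: reject H₀

Derivation:
Compare p-value to α:
0.023 < 0.05
Decision: reject H₀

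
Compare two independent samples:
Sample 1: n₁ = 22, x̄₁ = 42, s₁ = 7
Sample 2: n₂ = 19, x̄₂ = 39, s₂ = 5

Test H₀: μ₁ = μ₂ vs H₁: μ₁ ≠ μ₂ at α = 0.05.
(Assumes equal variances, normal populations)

Pooled variance: s²_p = [21×7² + 18×5²]/(39) = 37.9231
s_p = 6.1582
SE = s_p×√(1/n₁ + 1/n₂) = 6.1582×√(1/22 + 1/19) = 1.9287
t = (x̄₁ - x̄₂)/SE = (42 - 39)/1.9287 = 1.5555
df = 39, t-critical = ±2.023
Decision: fail to reject H₀

Answer: t = 1.5555, fail to reject H₀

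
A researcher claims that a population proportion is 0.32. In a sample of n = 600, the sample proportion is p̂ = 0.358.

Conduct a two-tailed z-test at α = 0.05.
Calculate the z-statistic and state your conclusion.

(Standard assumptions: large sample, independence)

H₀: p = 0.32, H₁: p ≠ 0.32
Standard error: SE = √(p₀(1-p₀)/n) = √(0.32×0.68/600) = 0.019044
z-statistic: z = (p̂ - p₀)/SE = (0.358 - 0.32)/0.019044 = 1.9954
Critical value: z_0.025 = ±1.960
p-value = 0.0460
Decision: reject H₀ at α = 0.05

Answer: z = 1.9954, reject H₀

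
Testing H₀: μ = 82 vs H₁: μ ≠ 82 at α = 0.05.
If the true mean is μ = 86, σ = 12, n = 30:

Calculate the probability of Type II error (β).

Answer: β ≈ 0.5533

Derivation:
SE = σ/√n = 12/√30 = 2.1909
Critical values: μ₀ ± z_0.025×SE = 82 ± 1.960×2.1909
Acceptance region: (77.7058, 86.2942)
Under H₁ (μ = 86): z_high = (86.2942 - 86)/2.1909 = 0.1343, z_low = (77.7058 - 86)/2.1909 = -3.7858
β = P(not reject | H₁) = Φ(0.1343) - Φ(-3.7858) ≈ 0.5533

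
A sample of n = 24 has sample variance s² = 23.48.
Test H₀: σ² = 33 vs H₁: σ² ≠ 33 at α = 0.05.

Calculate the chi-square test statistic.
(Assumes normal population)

Answer: χ² = 16.3648, fail to reject H₀

Derivation:
df = n - 1 = 23
χ² = (n-1)s²/σ₀² = 23×23.48/33 = 16.3648
Critical values: χ²_{0.975,23} = 11.689, χ²_{0.025,23} = 38.076
Rejection region: χ² < 11.689 or χ² > 38.076
Decision: fail to reject H₀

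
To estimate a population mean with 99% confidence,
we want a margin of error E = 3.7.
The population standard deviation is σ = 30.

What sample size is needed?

z_0.005 = 2.576
n = (z×σ/E)² = (2.576×30/3.7)²
n = 436.2453
Round up: n = 437

Answer: n = 437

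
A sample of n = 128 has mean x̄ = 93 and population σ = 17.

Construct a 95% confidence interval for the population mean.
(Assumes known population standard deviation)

Answer: (90.0549, 95.9451)

Derivation:
Confidence level: 95%, α = 0.05
z_0.025 = 1.960
SE = σ/√n = 17/√128 = 1.5026
Margin of error = 1.960 × 1.5026 = 2.9451
CI: x̄ ± margin = 93 ± 2.9451
CI: (90.0549, 95.9451)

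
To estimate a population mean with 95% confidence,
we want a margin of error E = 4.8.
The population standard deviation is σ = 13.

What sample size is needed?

Answer: n = 29

Derivation:
z_0.025 = 1.960
n = (z×σ/E)² = (1.960×13/4.8)²
n = 28.1784
Round up: n = 29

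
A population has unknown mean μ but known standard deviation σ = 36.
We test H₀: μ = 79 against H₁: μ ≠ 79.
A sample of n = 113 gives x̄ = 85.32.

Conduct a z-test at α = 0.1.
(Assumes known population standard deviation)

Answer: z = 1.8662, reject H₀

Derivation:
Standard error: SE = σ/√n = 36/√113 = 3.3866
z-statistic: z = (x̄ - μ₀)/SE = (85.32 - 79)/3.3866 = 1.8662
Critical value: ±1.645
p-value = 0.0620
Decision: reject H₀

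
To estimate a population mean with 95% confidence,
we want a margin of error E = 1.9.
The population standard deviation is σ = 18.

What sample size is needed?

z_0.025 = 1.960
n = (z×σ/E)² = (1.960×18/1.9)²
n = 344.7863
Round up: n = 345

Answer: n = 345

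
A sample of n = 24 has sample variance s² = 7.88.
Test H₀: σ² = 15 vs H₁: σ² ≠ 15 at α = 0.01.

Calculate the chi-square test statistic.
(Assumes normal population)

Answer: χ² = 12.0827, fail to reject H₀

Derivation:
df = n - 1 = 23
χ² = (n-1)s²/σ₀² = 23×7.88/15 = 12.0827
Critical values: χ²_{0.995,23} = 9.260, χ²_{0.005,23} = 44.181
Rejection region: χ² < 9.260 or χ² > 44.181
Decision: fail to reject H₀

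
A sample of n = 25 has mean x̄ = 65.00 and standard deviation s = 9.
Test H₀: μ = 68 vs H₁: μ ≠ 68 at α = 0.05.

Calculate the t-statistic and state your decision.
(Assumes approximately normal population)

df = n - 1 = 24
SE = s/√n = 9/√25 = 1.8000
t = (x̄ - μ₀)/SE = (65.00 - 68)/1.8000 = -1.6667
Critical value: t_{0.025,24} = ±2.064
p-value ≈ 0.1086
Decision: fail to reject H₀

Answer: t = -1.6667, fail to reject H₀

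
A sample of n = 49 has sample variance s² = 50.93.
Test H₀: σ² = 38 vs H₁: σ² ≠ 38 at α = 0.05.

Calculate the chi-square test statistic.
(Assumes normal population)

Answer: χ² = 64.3326, fail to reject H₀

Derivation:
df = n - 1 = 48
χ² = (n-1)s²/σ₀² = 48×50.93/38 = 64.3326
Critical values: χ²_{0.975,48} = 30.755, χ²_{0.025,48} = 69.023
Rejection region: χ² < 30.755 or χ² > 69.023
Decision: fail to reject H₀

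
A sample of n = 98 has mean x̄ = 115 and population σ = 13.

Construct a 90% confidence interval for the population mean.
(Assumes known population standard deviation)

Confidence level: 90%, α = 0.1
z_0.05 = 1.645
SE = σ/√n = 13/√98 = 1.3132
Margin of error = 1.645 × 1.3132 = 2.1602
CI: x̄ ± margin = 115 ± 2.1602
CI: (112.8398, 117.1602)

Answer: (112.8398, 117.1602)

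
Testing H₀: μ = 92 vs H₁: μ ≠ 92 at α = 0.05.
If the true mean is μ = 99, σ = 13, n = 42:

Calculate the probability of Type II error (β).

SE = σ/√n = 13/√42 = 2.0059
Critical values: μ₀ ± z_0.025×SE = 92 ± 1.960×2.0059
Acceptance region: (88.0684, 95.9316)
Under H₁ (μ = 99): z_high = (95.9316 - 99)/2.0059 = -1.5297, z_low = (88.0684 - 99)/2.0059 = -5.4497
β = P(not reject | H₁) = Φ(-1.5297) - Φ(-5.4497) ≈ 0.0630

Answer: β ≈ 0.0630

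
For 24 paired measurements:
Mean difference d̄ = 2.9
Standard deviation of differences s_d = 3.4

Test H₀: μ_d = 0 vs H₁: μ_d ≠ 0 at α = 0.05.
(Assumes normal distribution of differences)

df = n - 1 = 23
SE = s_d/√n = 3.4/√24 = 0.6940
t = d̄/SE = 2.9/0.6940 = 4.1787
Critical value: t_{0.025,23} = ±2.069
p-value ≈ 0.0004
Decision: reject H₀

Answer: t = 4.1787, reject H₀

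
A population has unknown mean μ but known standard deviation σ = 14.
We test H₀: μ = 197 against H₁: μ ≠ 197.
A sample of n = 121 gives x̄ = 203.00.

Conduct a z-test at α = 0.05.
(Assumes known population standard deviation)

Answer: z = 4.7144, reject H₀

Derivation:
Standard error: SE = σ/√n = 14/√121 = 1.2727
z-statistic: z = (x̄ - μ₀)/SE = (203.00 - 197)/1.2727 = 4.7144
Critical value: ±1.960
p-value < 0.0001
Decision: reject H₀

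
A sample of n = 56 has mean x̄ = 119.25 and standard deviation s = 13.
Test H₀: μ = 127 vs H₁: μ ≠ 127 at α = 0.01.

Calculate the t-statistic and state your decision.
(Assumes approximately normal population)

df = n - 1 = 55
SE = s/√n = 13/√56 = 1.7372
t = (x̄ - μ₀)/SE = (119.25 - 127)/1.7372 = -4.4612
Critical value: t_{0.005,55} = ±2.668
p-value < 0.0001
Decision: reject H₀

Answer: t = -4.4612, reject H₀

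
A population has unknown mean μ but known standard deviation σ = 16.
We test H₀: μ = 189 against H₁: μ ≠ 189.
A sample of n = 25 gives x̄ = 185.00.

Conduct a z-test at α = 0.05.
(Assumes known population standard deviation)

Answer: z = -1.2500, fail to reject H₀

Derivation:
Standard error: SE = σ/√n = 16/√25 = 3.2000
z-statistic: z = (x̄ - μ₀)/SE = (185.00 - 189)/3.2000 = -1.2500
Critical value: ±1.960
p-value = 0.2113
Decision: fail to reject H₀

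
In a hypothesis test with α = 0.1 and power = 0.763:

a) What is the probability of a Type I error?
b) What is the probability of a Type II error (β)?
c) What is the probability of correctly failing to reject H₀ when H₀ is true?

Answer: a) 0.1, b) 0.237, c) 0.9

Derivation:
a) Type I error probability = α = 0.1
b) Power = P(reject H₀ | H₁ true) = 1 - β = 0.763, so Type II error probability = β = 1 - Power = 0.237
c) P(fail to reject H₀ | H₀ true) = 1 - α = 0.9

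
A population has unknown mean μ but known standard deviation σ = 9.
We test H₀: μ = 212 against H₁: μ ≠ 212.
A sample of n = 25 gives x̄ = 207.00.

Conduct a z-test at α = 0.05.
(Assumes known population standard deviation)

Answer: z = -2.7778, reject H₀

Derivation:
Standard error: SE = σ/√n = 9/√25 = 1.8000
z-statistic: z = (x̄ - μ₀)/SE = (207.00 - 212)/1.8000 = -2.7778
Critical value: ±1.960
p-value = 0.0055
Decision: reject H₀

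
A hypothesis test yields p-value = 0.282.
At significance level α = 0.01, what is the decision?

Compare p-value to α:
0.282 ≥ 0.01
Decision: fail to reject H₀

Answer: fail to reject H₀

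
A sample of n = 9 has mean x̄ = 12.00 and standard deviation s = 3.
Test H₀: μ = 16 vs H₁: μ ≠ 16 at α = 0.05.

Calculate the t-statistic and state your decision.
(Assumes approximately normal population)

df = n - 1 = 8
SE = s/√n = 3/√9 = 1.0000
t = (x̄ - μ₀)/SE = (12.00 - 16)/1.0000 = -4.0000
Critical value: t_{0.025,8} = ±2.306
p-value ≈ 0.0039
Decision: reject H₀

Answer: t = -4.0000, reject H₀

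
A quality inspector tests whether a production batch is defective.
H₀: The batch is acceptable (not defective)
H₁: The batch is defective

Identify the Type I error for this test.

Type I error (α): Rejecting H₀ when H₀ is true
Type II error (β): Failing to reject H₀ when H₁ is true

Answer: Rejecting an acceptable batch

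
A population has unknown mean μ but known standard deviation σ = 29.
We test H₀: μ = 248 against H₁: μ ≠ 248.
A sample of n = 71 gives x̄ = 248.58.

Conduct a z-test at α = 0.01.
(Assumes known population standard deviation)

Standard error: SE = σ/√n = 29/√71 = 3.4417
z-statistic: z = (x̄ - μ₀)/SE = (248.58 - 248)/3.4417 = 0.1685
Critical value: ±2.576
p-value = 0.8662
Decision: fail to reject H₀

Answer: z = 0.1685, fail to reject H₀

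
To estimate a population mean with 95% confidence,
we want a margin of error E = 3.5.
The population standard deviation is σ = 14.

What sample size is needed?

Answer: n = 62

Derivation:
z_0.025 = 1.960
n = (z×σ/E)² = (1.960×14/3.5)²
n = 61.4656
Round up: n = 62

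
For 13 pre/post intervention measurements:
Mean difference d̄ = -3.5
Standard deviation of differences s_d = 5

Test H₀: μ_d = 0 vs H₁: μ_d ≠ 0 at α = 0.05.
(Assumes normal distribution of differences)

Answer: t = -2.5238, reject H₀

Derivation:
df = n - 1 = 12
SE = s_d/√n = 5/√13 = 1.3868
t = d̄/SE = -3.5/1.3868 = -2.5238
Critical value: t_{0.025,12} = ±2.179
p-value ≈ 0.0267
Decision: reject H₀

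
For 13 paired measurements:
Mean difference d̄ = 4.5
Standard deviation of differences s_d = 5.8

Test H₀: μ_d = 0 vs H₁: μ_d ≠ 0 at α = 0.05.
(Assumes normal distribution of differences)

Answer: t = 2.7975, reject H₀

Derivation:
df = n - 1 = 12
SE = s_d/√n = 5.8/√13 = 1.6086
t = d̄/SE = 4.5/1.6086 = 2.7975
Critical value: t_{0.025,12} = ±2.179
p-value ≈ 0.0161
Decision: reject H₀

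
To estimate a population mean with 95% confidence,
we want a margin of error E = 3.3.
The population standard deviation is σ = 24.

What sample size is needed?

Answer: n = 204

Derivation:
z_0.025 = 1.960
n = (z×σ/E)² = (1.960×24/3.3)²
n = 203.1921
Round up: n = 204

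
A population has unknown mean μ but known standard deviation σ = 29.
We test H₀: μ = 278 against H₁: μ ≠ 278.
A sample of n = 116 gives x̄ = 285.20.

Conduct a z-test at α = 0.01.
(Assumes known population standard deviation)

Standard error: SE = σ/√n = 29/√116 = 2.6926
z-statistic: z = (x̄ - μ₀)/SE = (285.20 - 278)/2.6926 = 2.6740
Critical value: ±2.576
p-value = 0.0075
Decision: reject H₀

Answer: z = 2.6740, reject H₀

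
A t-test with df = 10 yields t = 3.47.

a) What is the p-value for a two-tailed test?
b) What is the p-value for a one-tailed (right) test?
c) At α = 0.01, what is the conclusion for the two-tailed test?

Using t-distribution with df = 10:
a) Two-tailed: p = 2×P(T > 3.47) = 0.0060
b) One-tailed: p = P(T > 3.47) = 0.0030
c) 0.0060 < 0.01, reject H₀

Answer: a) 0.0060, b) 0.0030, c) reject H₀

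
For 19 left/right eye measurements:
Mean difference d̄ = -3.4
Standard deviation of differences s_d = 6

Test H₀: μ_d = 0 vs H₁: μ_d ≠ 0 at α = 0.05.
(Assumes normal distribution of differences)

df = n - 1 = 18
SE = s_d/√n = 6/√19 = 1.3765
t = d̄/SE = -3.4/1.3765 = -2.4700
Critical value: t_{0.025,18} = ±2.101
p-value ≈ 0.0237
Decision: reject H₀

Answer: t = -2.4700, reject H₀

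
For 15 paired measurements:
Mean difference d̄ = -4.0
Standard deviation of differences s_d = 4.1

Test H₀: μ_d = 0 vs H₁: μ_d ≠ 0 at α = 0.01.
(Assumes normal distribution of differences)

df = n - 1 = 14
SE = s_d/√n = 4.1/√15 = 1.0586
t = d̄/SE = -4.0/1.0586 = -3.7786
Critical value: t_{0.005,14} = ±2.977
p-value ≈ 0.0020
Decision: reject H₀

Answer: t = -3.7786, reject H₀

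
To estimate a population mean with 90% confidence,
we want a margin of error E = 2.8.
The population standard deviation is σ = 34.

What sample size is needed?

z_0.05 = 1.645
n = (z×σ/E)² = (1.645×34/2.8)²
n = 399.0006
Round up: n = 400

Answer: n = 400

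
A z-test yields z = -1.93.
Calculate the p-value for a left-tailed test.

For z = -1.93:
p = P(Z < -1.93) = Φ(-1.93) = 0.0268

Answer: p-value ≈ 0.0268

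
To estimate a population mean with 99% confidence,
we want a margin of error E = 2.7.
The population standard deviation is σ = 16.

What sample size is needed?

Answer: n = 234

Derivation:
z_0.005 = 2.576
n = (z×σ/E)² = (2.576×16/2.7)²
n = 233.0259
Round up: n = 234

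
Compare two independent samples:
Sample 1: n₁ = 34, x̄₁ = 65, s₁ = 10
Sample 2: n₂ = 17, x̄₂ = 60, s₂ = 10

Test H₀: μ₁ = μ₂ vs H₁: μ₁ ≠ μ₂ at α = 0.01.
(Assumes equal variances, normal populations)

Answer: t = 1.6833, fail to reject H₀

Derivation:
Pooled variance: s²_p = [33×10² + 16×10²]/(49) = 100.0000
s_p = 10.0000
SE = s_p×√(1/n₁ + 1/n₂) = 10.0000×√(1/34 + 1/17) = 2.9704
t = (x̄₁ - x̄₂)/SE = (65 - 60)/2.9704 = 1.6833
df = 49, t-critical = ±2.680
Decision: fail to reject H₀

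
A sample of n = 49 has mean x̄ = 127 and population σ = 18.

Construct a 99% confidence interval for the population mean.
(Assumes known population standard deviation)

Confidence level: 99%, α = 0.01
z_0.005 = 2.576
SE = σ/√n = 18/√49 = 2.5714
Margin of error = 2.576 × 2.5714 = 6.6239
CI: x̄ ± margin = 127 ± 6.6239
CI: (120.3761, 133.6239)

Answer: (120.3761, 133.6239)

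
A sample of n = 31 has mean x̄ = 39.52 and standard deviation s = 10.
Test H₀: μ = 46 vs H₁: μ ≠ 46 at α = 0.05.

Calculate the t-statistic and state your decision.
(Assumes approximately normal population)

df = n - 1 = 30
SE = s/√n = 10/√31 = 1.7961
t = (x̄ - μ₀)/SE = (39.52 - 46)/1.7961 = -3.6078
Critical value: t_{0.025,30} = ±2.042
p-value ≈ 0.0011
Decision: reject H₀

Answer: t = -3.6078, reject H₀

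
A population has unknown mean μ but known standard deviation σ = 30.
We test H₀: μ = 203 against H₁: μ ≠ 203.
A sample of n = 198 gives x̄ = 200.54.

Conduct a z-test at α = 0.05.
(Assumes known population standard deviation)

Standard error: SE = σ/√n = 30/√198 = 2.1320
z-statistic: z = (x̄ - μ₀)/SE = (200.54 - 203)/2.1320 = -1.1538
Critical value: ±1.960
p-value = 0.2486
Decision: fail to reject H₀

Answer: z = -1.1538, fail to reject H₀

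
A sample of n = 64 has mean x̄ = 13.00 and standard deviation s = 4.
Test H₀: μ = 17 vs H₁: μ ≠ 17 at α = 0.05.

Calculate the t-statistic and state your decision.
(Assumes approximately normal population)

df = n - 1 = 63
SE = s/√n = 4/√64 = 0.5000
t = (x̄ - μ₀)/SE = (13.00 - 17)/0.5000 = -8.0000
Critical value: t_{0.025,63} = ±1.998
p-value < 0.0001
Decision: reject H₀

Answer: t = -8.0000, reject H₀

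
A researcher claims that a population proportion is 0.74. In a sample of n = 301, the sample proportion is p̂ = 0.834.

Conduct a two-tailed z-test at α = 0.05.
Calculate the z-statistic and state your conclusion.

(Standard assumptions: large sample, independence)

Answer: z = 3.7181, reject H₀

Derivation:
H₀: p = 0.74, H₁: p ≠ 0.74
Standard error: SE = √(p₀(1-p₀)/n) = √(0.74×0.26/301) = 0.025282
z-statistic: z = (p̂ - p₀)/SE = (0.834 - 0.74)/0.025282 = 3.7181
Critical value: z_0.025 = ±1.960
p-value = 0.0002
Decision: reject H₀ at α = 0.05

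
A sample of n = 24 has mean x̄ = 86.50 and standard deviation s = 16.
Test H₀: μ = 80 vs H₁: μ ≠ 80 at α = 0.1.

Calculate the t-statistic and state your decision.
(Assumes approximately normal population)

df = n - 1 = 23
SE = s/√n = 16/√24 = 3.2660
t = (x̄ - μ₀)/SE = (86.50 - 80)/3.2660 = 1.9902
Critical value: t_{0.05,23} = ±1.714
p-value ≈ 0.0586
Decision: reject H₀

Answer: t = 1.9902, reject H₀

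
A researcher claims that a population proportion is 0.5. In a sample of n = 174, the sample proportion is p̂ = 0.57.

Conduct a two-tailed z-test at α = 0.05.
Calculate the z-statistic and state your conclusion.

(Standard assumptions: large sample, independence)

H₀: p = 0.5, H₁: p ≠ 0.5
Standard error: SE = √(p₀(1-p₀)/n) = √(0.5×0.5/174) = 0.037905
z-statistic: z = (p̂ - p₀)/SE = (0.57 - 0.5)/0.037905 = 1.8467
Critical value: z_0.025 = ±1.960
p-value = 0.0648
Decision: fail to reject H₀ at α = 0.05

Answer: z = 1.8467, fail to reject H₀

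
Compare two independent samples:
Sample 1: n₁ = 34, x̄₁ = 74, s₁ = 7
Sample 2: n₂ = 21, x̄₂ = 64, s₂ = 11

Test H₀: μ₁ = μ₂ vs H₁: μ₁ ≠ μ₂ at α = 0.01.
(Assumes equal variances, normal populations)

Answer: t = 4.1283, reject H₀

Derivation:
Pooled variance: s²_p = [33×7² + 20×11²]/(53) = 76.1698
s_p = 8.7275
SE = s_p×√(1/n₁ + 1/n₂) = 8.7275×√(1/34 + 1/21) = 2.4223
t = (x̄₁ - x̄₂)/SE = (74 - 64)/2.4223 = 4.1283
df = 53, t-critical = ±2.672
Decision: reject H₀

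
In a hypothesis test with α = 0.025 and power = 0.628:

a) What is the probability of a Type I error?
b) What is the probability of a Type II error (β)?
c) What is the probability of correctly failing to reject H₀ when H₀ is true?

Answer: a) 0.025, b) 0.372, c) 0.975

Derivation:
a) Type I error probability = α = 0.025
b) Power = P(reject H₀ | H₁ true) = 1 - β = 0.628, so Type II error probability = β = 1 - Power = 0.372
c) P(fail to reject H₀ | H₀ true) = 1 - α = 0.975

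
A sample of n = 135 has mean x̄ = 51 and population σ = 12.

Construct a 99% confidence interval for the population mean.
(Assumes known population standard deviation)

Answer: (48.3395, 53.6605)

Derivation:
Confidence level: 99%, α = 0.01
z_0.005 = 2.576
SE = σ/√n = 12/√135 = 1.0328
Margin of error = 2.576 × 1.0328 = 2.6605
CI: x̄ ± margin = 51 ± 2.6605
CI: (48.3395, 53.6605)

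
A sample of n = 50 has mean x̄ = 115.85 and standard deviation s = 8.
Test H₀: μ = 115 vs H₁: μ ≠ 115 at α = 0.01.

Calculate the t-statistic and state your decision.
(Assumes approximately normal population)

Answer: t = 0.7513, fail to reject H₀

Derivation:
df = n - 1 = 49
SE = s/√n = 8/√50 = 1.1314
t = (x̄ - μ₀)/SE = (115.85 - 115)/1.1314 = 0.7513
Critical value: t_{0.005,49} = ±2.680
p-value ≈ 0.4561
Decision: fail to reject H₀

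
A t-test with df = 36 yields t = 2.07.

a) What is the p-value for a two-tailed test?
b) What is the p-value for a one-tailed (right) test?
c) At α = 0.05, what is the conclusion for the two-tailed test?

Using t-distribution with df = 36:
a) Two-tailed: p = 2×P(T > 2.07) = 0.0457
b) One-tailed: p = P(T > 2.07) = 0.0228
c) 0.0457 < 0.05, reject H₀

Answer: a) 0.0457, b) 0.0228, c) reject H₀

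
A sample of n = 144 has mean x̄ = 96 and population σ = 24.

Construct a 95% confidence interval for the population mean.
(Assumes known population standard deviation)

Answer: (92.0800, 99.9200)

Derivation:
Confidence level: 95%, α = 0.05
z_0.025 = 1.960
SE = σ/√n = 24/√144 = 2.0000
Margin of error = 1.960 × 2.0000 = 3.9200
CI: x̄ ± margin = 96 ± 3.9200
CI: (92.0800, 99.9200)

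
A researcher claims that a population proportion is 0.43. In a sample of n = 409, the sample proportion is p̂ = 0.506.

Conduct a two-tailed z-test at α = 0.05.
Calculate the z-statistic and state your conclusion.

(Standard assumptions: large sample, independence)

H₀: p = 0.43, H₁: p ≠ 0.43
Standard error: SE = √(p₀(1-p₀)/n) = √(0.43×0.57/409) = 0.024480
z-statistic: z = (p̂ - p₀)/SE = (0.506 - 0.43)/0.024480 = 3.1046
Critical value: z_0.025 = ±1.960
p-value = 0.0019
Decision: reject H₀ at α = 0.05

Answer: z = 3.1046, reject H₀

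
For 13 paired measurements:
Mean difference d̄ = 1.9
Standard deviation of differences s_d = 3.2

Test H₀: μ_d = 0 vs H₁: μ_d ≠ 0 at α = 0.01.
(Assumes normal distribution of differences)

df = n - 1 = 12
SE = s_d/√n = 3.2/√13 = 0.8875
t = d̄/SE = 1.9/0.8875 = 2.1408
Critical value: t_{0.005,12} = ±3.055
p-value ≈ 0.0535
Decision: fail to reject H₀

Answer: t = 2.1408, fail to reject H₀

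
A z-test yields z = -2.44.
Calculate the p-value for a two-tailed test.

Answer: p-value ≈ 0.0147

Derivation:
For z = -2.44:
p = 2×P(Z > |-2.44|) = 2×(1 - Φ(2.44)) = 0.0147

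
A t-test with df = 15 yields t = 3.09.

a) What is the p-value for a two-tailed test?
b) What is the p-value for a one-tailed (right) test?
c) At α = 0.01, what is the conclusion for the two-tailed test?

Using t-distribution with df = 15:
a) Two-tailed: p = 2×P(T > 3.09) = 0.0075
b) One-tailed: p = P(T > 3.09) = 0.0037
c) 0.0075 < 0.01, reject H₀

Answer: a) 0.0075, b) 0.0037, c) reject H₀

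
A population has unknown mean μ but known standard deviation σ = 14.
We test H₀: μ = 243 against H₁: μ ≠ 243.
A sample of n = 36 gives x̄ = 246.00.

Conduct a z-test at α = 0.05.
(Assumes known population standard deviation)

Standard error: SE = σ/√n = 14/√36 = 2.3333
z-statistic: z = (x̄ - μ₀)/SE = (246.00 - 243)/2.3333 = 1.2857
Critical value: ±1.960
p-value = 0.1985
Decision: fail to reject H₀

Answer: z = 1.2857, fail to reject H₀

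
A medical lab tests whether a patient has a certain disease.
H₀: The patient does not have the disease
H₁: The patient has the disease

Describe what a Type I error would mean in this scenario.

A Type I error (probability α) occurs when we reject a true H₀.
A Type II error (probability β) occurs when we fail to reject a false H₀.

Answer: Diagnosing a healthy patient as having the disease (false positive)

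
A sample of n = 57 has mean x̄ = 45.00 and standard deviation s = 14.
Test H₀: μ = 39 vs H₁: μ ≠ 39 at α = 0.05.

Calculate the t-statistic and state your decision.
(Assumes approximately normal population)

Answer: t = 3.2357, reject H₀

Derivation:
df = n - 1 = 56
SE = s/√n = 14/√57 = 1.8543
t = (x̄ - μ₀)/SE = (45.00 - 39)/1.8543 = 3.2357
Critical value: t_{0.025,56} = ±2.003
p-value ≈ 0.0020
Decision: reject H₀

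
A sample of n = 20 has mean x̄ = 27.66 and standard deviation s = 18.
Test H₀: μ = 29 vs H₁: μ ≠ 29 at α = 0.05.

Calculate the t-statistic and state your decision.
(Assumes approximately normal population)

df = n - 1 = 19
SE = s/√n = 18/√20 = 4.0249
t = (x̄ - μ₀)/SE = (27.66 - 29)/4.0249 = -0.3329
Critical value: t_{0.025,19} = ±2.093
p-value ≈ 0.7429
Decision: fail to reject H₀

Answer: t = -0.3329, fail to reject H₀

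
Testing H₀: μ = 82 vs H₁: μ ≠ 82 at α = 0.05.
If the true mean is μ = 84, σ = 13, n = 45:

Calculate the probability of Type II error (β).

Answer: β ≈ 0.8219

Derivation:
SE = σ/√n = 13/√45 = 1.9379
Critical values: μ₀ ± z_0.025×SE = 82 ± 1.960×1.9379
Acceptance region: (78.2017, 85.7983)
Under H₁ (μ = 84): z_high = (85.7983 - 84)/1.9379 = 0.9280, z_low = (78.2017 - 84)/1.9379 = -2.9921
β = P(not reject | H₁) = Φ(0.9280) - Φ(-2.9921) ≈ 0.8219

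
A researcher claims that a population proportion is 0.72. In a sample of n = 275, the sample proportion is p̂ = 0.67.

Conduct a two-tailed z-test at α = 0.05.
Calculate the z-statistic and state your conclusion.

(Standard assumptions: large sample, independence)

H₀: p = 0.72, H₁: p ≠ 0.72
Standard error: SE = √(p₀(1-p₀)/n) = √(0.72×0.28/275) = 0.027076
z-statistic: z = (p̂ - p₀)/SE = (0.67 - 0.72)/0.027076 = -1.8467
Critical value: z_0.025 = ±1.960
p-value = 0.0648
Decision: fail to reject H₀ at α = 0.05

Answer: z = -1.8467, fail to reject H₀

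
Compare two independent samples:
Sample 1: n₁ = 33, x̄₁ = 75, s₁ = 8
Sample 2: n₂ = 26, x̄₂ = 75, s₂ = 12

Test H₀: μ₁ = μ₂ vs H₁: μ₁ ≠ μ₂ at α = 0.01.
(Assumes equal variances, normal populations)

Answer: t = 0.0000, fail to reject H₀

Derivation:
Pooled variance: s²_p = [32×8² + 25×12²]/(57) = 99.0877
s_p = 9.9543
SE = s_p×√(1/n₁ + 1/n₂) = 9.9543×√(1/33 + 1/26) = 2.6103
t = (x̄₁ - x̄₂)/SE = (75 - 75)/2.6103 = 0.0000
df = 57, t-critical = ±2.665
Decision: fail to reject H₀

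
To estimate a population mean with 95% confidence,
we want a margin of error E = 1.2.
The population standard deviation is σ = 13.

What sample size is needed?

Answer: n = 451

Derivation:
z_0.025 = 1.960
n = (z×σ/E)² = (1.960×13/1.2)²
n = 450.8544
Round up: n = 451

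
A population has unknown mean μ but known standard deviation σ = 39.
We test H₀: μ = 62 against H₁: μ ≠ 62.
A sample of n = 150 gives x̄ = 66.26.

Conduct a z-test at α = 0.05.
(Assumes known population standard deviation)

Answer: z = 1.3378, fail to reject H₀

Derivation:
Standard error: SE = σ/√n = 39/√150 = 3.1843
z-statistic: z = (x̄ - μ₀)/SE = (66.26 - 62)/3.1843 = 1.3378
Critical value: ±1.960
p-value = 0.1810
Decision: fail to reject H₀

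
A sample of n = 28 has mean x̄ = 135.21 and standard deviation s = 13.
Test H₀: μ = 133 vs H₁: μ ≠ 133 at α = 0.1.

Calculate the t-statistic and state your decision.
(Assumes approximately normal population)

df = n - 1 = 27
SE = s/√n = 13/√28 = 2.4568
t = (x̄ - μ₀)/SE = (135.21 - 133)/2.4568 = 0.8995
Critical value: t_{0.05,27} = ±1.703
p-value ≈ 0.3763
Decision: fail to reject H₀

Answer: t = 0.8995, fail to reject H₀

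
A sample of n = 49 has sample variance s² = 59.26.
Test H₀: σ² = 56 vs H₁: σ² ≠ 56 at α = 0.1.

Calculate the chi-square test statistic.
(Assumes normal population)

Answer: χ² = 50.7943, fail to reject H₀

Derivation:
df = n - 1 = 48
χ² = (n-1)s²/σ₀² = 48×59.26/56 = 50.7943
Critical values: χ²_{0.95,48} = 33.098, χ²_{0.05,48} = 65.171
Rejection region: χ² < 33.098 or χ² > 65.171
Decision: fail to reject H₀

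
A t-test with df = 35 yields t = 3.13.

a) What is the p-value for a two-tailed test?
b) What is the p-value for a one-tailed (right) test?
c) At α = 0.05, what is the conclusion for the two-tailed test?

Answer: a) 0.0035, b) 0.0018, c) reject H₀

Derivation:
Using t-distribution with df = 35:
a) Two-tailed: p = 2×P(T > 3.13) = 0.0035
b) One-tailed: p = P(T > 3.13) = 0.0018
c) 0.0035 < 0.05, reject H₀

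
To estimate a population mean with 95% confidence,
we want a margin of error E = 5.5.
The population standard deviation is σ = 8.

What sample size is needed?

z_0.025 = 1.960
n = (z×σ/E)² = (1.960×8/5.5)²
n = 8.1277
Round up: n = 9

Answer: n = 9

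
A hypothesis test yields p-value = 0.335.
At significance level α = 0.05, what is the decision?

Answer: fail to reject H₀

Derivation:
Compare p-value to α:
0.335 ≥ 0.05
Decision: fail to reject H₀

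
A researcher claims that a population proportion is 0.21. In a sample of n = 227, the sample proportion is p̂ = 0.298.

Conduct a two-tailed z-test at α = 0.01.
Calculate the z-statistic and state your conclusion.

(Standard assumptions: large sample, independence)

Answer: z = 3.2552, reject H₀

Derivation:
H₀: p = 0.21, H₁: p ≠ 0.21
Standard error: SE = √(p₀(1-p₀)/n) = √(0.21×0.79/227) = 0.027034
z-statistic: z = (p̂ - p₀)/SE = (0.298 - 0.21)/0.027034 = 3.2552
Critical value: z_0.005 = ±2.576
p-value = 0.0011
Decision: reject H₀ at α = 0.01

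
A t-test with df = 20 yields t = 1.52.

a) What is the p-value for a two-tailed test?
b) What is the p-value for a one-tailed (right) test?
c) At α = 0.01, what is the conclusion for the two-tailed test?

Answer: a) 0.1442, b) 0.0721, c) fail to reject H₀

Derivation:
Using t-distribution with df = 20:
a) Two-tailed: p = 2×P(T > 1.52) = 0.1442
b) One-tailed: p = P(T > 1.52) = 0.0721
c) 0.1442 ≥ 0.01, fail to reject H₀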